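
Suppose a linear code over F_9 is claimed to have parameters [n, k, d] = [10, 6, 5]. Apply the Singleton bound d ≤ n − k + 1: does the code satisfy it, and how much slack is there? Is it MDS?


Singleton RHS = n − k + 1 = 5, slack = 0, bound satisfied, MDS.

Singleton bound: d ≤ n − k + 1.
Here n = 10, k = 6, so n − k + 1 = 5.
Given d = 5, check d ≤ 5: YES.
Slack = (n − k + 1) − d = 0.
The code is MDS (slack = 0).
Description: the claimed parameters are [10, 6, 5]_9; such a code would be MDS (meets Singleton bound).


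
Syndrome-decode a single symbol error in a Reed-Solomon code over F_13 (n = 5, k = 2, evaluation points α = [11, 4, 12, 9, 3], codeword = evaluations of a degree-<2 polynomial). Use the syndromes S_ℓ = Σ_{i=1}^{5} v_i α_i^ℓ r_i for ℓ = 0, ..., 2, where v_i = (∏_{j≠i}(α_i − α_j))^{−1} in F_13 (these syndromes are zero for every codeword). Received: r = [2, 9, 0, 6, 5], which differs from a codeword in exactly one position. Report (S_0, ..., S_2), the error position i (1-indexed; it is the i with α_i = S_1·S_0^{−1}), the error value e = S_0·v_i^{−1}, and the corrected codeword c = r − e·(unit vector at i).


S = (1, 4, 3), error at position 2, error magnitude e = 6, c = [2, 3, 0, 6, 5].

Step 1: column multipliers v_i = (∏_{j≠i}(α_i − α_j))^{−1} mod 13.
  i = 1 (α = 11): (11−4)(11−12)(11−9)(11−3) = 7·(−1)·2·8 = −112 ≡ 5, so v_1 = 5^{−1} = 8 (mod 13).
  i = 2 (α = 4): (4−11)(4−12)(4−9)(4−3) = (−7)·(−8)·(−5)·1 = −280 ≡ 6, so v_2 = 6^{−1} = 11 (mod 13).
  i = 3 (α = 12): (12−11)(12−4)(12−9)(12−3) = 1·8·3·9 = 216 ≡ 8, so v_3 = 8^{−1} = 5 (mod 13).
  i = 4 (α = 9): (9−11)(9−4)(9−12)(9−3) = (−2)·5·(−3)·6 = 180 ≡ 11, so v_4 = 11^{−1} = 6 (mod 13).
  i = 5 (α = 3): (3−11)(3−4)(3−12)(3−9) = (−8)·(−1)·(−9)·(−6) = 432 ≡ 3, so v_5 = 3^{−1} = 9 (mod 13).
  v = [8, 11, 5, 6, 9].
Step 2: syndromes of r = [2, 9, 0, 6, 5] (all sums mod 13).
  S_0 = Σ v_i r_i = 8·2 + 11·9 + 5·0 + 6·6 + 9·5 = 196 ≡ 1.
  S_1 = Σ v_i α_i r_i = 8·11·2 + 11·4·9 + 5·12·0 + 6·9·6 + 9·3·5 = 1031 ≡ 4.
  α_i^2 mod 13 = [4, 3, 1, 3, 9].
  S_2 = Σ v_i α_i^2 r_i = 8·4·2 + 11·3·9 + 5·1·0 + 6·3·6 + 9·9·5 = 874 ≡ 3.
  S = (1, 4, 3) ≠ 0, so r is not a codeword (an error is present).
Step 3: locate the error. For a single error e at position i, S_ℓ = v_i·e·α_i^ℓ, so α_err = S_1/S_0.
  S_0^{−1} = 1^{−1} = 1 (mod 13), so α_err = 4·1 = 4 ≡ 4 = α_2. Error position i = 2.
  Consistency check: S_2/S_1 = 3·10 = 30 ≡ 4 = α_err ✓ (single-error assumption holds).
Step 4: error magnitude e = S_0/v_2 = S_0·∏_{j≠2}(α_2 − α_j) = 1·6 = 6 ≡ 6 (mod 13).
Step 5: correct position 2: c_2 = r_2 − e = 9 − 6 ≡ 3 (mod 13). Hence c = [2, 3, 0, 6, 5].
  Check: interpolating c through the α_i gives m(x) = 11 + 11·x (degree < 2) with m(α_i) = c_i for every i, so c is indeed a codeword.


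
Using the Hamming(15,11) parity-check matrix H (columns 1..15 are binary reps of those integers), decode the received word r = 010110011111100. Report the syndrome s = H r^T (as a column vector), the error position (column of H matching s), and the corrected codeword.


s = (0, 0, 1, 0)^T, error position = 2, corrected codeword c = 000110011111100

Compute s = H r^T mod 2 one row at a time:
  s_1 = 1 + 1 + 1 + 1 + 1 + 1 + 0 + 0 = 6 ≡ 0 (mod 2).
  s_2 = 1 + 1 + 0 + 0 + 1 + 1 + 0 + 0 = 4 ≡ 0 (mod 2).
  s_3 = 1 + 0 + 0 + 0 + 1 + 1 + 0 + 0 = 3 ≡ 1 (mod 2).
  s_4 = 0 + 0 + 1 + 0 + 1 + 1 + 1 + 0 = 4 ≡ 0 (mod 2).
s = (0, 0, 1, 0)^T — this equals column 2 of H (binary 0010), so error is at position 2.
Correct: flip bit 2 of r = 010110011111100 to get c = 000110011111100.


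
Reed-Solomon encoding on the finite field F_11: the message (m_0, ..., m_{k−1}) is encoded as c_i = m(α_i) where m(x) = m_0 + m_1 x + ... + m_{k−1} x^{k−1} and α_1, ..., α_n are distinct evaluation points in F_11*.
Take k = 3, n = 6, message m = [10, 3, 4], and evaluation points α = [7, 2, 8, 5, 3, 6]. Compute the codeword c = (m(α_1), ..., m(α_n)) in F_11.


c = [7, 10, 4, 4, 0, 7]

Message polynomial: m(x) = 10 + 3·x + 4·x^2 (mod 11).
For each evaluation point α_i, compute m(α_i) mod 11:
  α_1 = 7: Horner steps 4 → 9 → 7, so m(7) = 7.
  α_2 = 2: Horner steps 4 → 0 → 10, so m(2) = 10.
  α_3 = 8: Horner steps 4 → 2 → 4, so m(8) = 4.
  α_4 = 5: Horner steps 4 → 1 → 4, so m(5) = 4.
  α_5 = 3: Horner steps 4 → 4 → 0, so m(3) = 0.
  α_6 = 6: Horner steps 4 → 5 → 7, so m(6) = 7.
Codeword c = [7, 10, 4, 4, 0, 7] ∈ F_11^6.


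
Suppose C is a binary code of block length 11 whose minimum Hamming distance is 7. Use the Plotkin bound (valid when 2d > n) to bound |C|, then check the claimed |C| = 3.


Plotkin bound M ≤ 4; given |C| = 3 ≤ bound (satisfied).

Check applicability: 2d = 14, n = 11.
2d − n = 3 > 0, so Plotkin applies.
Compute d/(2d−n) = 7/3 ≈ 2.3333.
⌊d/(2d−n)⌋ = 2.
Plotkin bound: M ≤ 2·2 = 4.
Given |C| = 3, check: satisfied.
This |C| is below the Plotkin bound.


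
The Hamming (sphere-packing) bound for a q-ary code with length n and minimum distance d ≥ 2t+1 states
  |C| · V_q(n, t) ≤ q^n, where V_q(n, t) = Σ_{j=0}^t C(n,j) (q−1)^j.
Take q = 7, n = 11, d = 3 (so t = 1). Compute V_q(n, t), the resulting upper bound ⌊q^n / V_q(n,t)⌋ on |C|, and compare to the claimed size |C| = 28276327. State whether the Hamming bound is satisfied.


V_q(n, t) = 67, q^n = 1977326743, Hamming bound = 29512339, |C| = 28276327 ≤ bound (satisfied).

Step 1: Compute V_q(n, t) = Σ_{j=0}^1 C(n, j) (q−1)^j.
  j = 0: C(11,0)·(6)^0 = 1·1 = 1.
  j = 1: C(11,1)·(6)^1 = 11·6 = 66.
  V_q(n, t) = 1 + 66 = 67.
Step 2: q^n = 7^11 = 1977326743.
Step 3: Hamming bound ⌊q^n / V_q(n,t)⌋ = ⌊1977326743/67⌋ = 29512339.
Step 4: Compare |C| = 28276327 to 29512339: satisfied.
The claimed |C| lies below the Hamming bound.


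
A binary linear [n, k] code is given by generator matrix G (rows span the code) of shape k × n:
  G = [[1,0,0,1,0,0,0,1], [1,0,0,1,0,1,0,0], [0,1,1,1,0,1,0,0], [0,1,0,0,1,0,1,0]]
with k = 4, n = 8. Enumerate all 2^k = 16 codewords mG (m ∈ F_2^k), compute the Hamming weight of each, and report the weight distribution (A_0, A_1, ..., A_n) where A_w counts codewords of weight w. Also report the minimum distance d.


Weight distribution: A_0 = 1, A_2 = 1, A_3 = 4, A_4 = 3, A_5 = 4, A_6 = 3. Minimum distance d = 2.

Enumerate all 2^4 = 16 messages m ∈ F_2^4.
For each, compute codeword c = mG in F_2^8, then tally its weight.
  m = 0000 → c = 00000000, weight = 0.
  m = 1000 → c = 10010001, weight = 3.
  m = 0100 → c = 10010100, weight = 3.
  m = 1100 → c = 00000101, weight = 2.
  m = 0010 → c = 01110100, weight = 4.
  m = 1010 → c = 11100101, weight = 5.
  m = 0110 → c = 11100000, weight = 3.
  m = 1110 → c = 01110001, weight = 4.
  m = 0001 → c = 01001010, weight = 3.
  m = 1001 → c = 11011011, weight = 6.
  m = 0101 → c = 11011110, weight = 6.
  m = 1101 → c = 01001111, weight = 5.
  m = 0011 → c = 00111110, weight = 5.
  m = 1011 → c = 10101111, weight = 6.
  m = 0111 → c = 10101010, weight = 4.
  m = 1111 → c = 00111011, weight = 5.
Tally weights:
  weight 0: 1 codewords.
  weight 2: 1 codewords.
  weight 3: 4 codewords.
  weight 4: 3 codewords.
  weight 5: 4 codewords.
  weight 6: 3 codewords.
Minimum distance d = smallest w > 0 with A_w > 0 = 2.
Sanity: Σ A_w = 16 = 2^4 = 16 ✓.


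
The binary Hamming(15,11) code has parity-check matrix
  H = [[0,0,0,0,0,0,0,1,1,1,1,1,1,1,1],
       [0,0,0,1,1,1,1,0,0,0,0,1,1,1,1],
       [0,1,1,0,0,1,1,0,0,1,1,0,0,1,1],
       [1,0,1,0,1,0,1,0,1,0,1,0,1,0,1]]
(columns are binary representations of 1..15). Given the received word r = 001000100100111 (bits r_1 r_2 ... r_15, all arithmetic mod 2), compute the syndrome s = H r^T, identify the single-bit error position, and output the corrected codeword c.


s = (0, 0, 1, 0)^T, error position = 2, corrected codeword c = 011000100100111

Compute s = H r^T mod 2 one row at a time:
  s_1 = 0 + 0 + 1 + 0 + 0 + 1 + 1 + 1 = 4 ≡ 0 (mod 2).
  s_2 = 0 + 0 + 0 + 1 + 0 + 1 + 1 + 1 = 4 ≡ 0 (mod 2).
  s_3 = 0 + 1 + 0 + 1 + 1 + 0 + 1 + 1 = 5 ≡ 1 (mod 2).
  s_4 = 0 + 1 + 0 + 1 + 0 + 0 + 1 + 1 = 4 ≡ 0 (mod 2).
s = (0, 0, 1, 0)^T — this equals column 2 of H (binary 0010), so error is at position 2.
Correct: flip bit 2 of r = 001000100100111 to get c = 011000100100111.


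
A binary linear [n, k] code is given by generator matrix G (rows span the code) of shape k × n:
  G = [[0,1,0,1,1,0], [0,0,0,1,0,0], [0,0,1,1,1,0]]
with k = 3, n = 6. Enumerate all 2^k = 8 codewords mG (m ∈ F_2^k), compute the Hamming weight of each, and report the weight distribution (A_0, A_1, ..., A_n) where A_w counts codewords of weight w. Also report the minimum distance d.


Weight distribution: A_0 = 1, A_1 = 1, A_2 = 3, A_3 = 3. Minimum distance d = 1.

Enumerate all 2^3 = 8 messages m ∈ F_2^3.
For each, compute codeword c = mG in F_2^6, then tally its weight.
  m = 000 → c = 000000, weight = 0.
  m = 100 → c = 010110, weight = 3.
  m = 010 → c = 000100, weight = 1.
  m = 110 → c = 010010, weight = 2.
  m = 001 → c = 001110, weight = 3.
  m = 101 → c = 011000, weight = 2.
  m = 011 → c = 001010, weight = 2.
  m = 111 → c = 011100, weight = 3.
Tally weights:
  weight 0: 1 codewords.
  weight 1: 1 codewords.
  weight 2: 3 codewords.
  weight 3: 3 codewords.
Minimum distance d = smallest w > 0 with A_w > 0 = 1.
Sanity: Σ A_w = 8 = 2^3 = 8 ✓.


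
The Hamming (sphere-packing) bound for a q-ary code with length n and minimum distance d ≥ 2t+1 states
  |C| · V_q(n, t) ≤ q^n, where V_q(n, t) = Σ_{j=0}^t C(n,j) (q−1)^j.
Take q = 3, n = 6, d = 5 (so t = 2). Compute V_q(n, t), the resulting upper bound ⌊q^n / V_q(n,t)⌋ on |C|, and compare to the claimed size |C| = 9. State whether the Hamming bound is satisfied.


V_q(n, t) = 73, q^n = 729, Hamming bound = 9, |C| = 9 ≤ bound (satisfied).

Step 1: Compute V_q(n, t) = Σ_{j=0}^2 C(n, j) (q−1)^j.
  j = 0: C(6,0)·(2)^0 = 1·1 = 1.
  j = 1: C(6,1)·(2)^1 = 6·2 = 12.
  j = 2: C(6,2)·(2)^2 = 15·4 = 60.
  V_q(n, t) = 1 + 12 + 60 = 73.
Step 2: q^n = 3^6 = 729.
Step 3: Hamming bound ⌊q^n / V_q(n,t)⌋ = ⌊729/73⌋ = 9.
Step 4: Compare |C| = 9 to 9: satisfied.
The claimed |C| lies at the Hamming bound (tight).


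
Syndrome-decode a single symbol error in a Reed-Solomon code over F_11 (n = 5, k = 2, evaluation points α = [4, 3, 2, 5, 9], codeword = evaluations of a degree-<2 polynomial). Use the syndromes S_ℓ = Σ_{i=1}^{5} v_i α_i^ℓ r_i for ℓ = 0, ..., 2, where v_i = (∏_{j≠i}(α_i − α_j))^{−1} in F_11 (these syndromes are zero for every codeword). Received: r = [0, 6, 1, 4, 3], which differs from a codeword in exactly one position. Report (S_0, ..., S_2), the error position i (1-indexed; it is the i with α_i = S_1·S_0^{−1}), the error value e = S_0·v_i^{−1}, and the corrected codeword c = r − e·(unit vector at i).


S = (6, 8, 7), error at position 4, error magnitude e = 10, c = [0, 6, 1, 5, 3].

Step 1: column multipliers v_i = (∏_{j≠i}(α_i − α_j))^{−1} mod 11.
  i = 1 (α = 4): (4−3)(4−2)(4−5)(4−9) = 1·2·(−1)·(−5) = 10 ≡ 10, so v_1 = 10^{−1} = 10 (mod 11).
  i = 2 (α = 3): (3−4)(3−2)(3−5)(3−9) = (−1)·1·(−2)·(−6) = −12 ≡ 10, so v_2 = 10^{−1} = 10 (mod 11).
  i = 3 (α = 2): (2−4)(2−3)(2−5)(2−9) = (−2)·(−1)·(−3)·(−7) = 42 ≡ 9, so v_3 = 9^{−1} = 5 (mod 11).
  i = 4 (α = 5): (5−4)(5−3)(5−2)(5−9) = 1·2·3·(−4) = −24 ≡ 9, so v_4 = 9^{−1} = 5 (mod 11).
  i = 5 (α = 9): (9−4)(9−3)(9−2)(9−5) = 5·6·7·4 = 840 ≡ 4, so v_5 = 4^{−1} = 3 (mod 11).
  v = [10, 10, 5, 5, 3].
Step 2: syndromes of r = [0, 6, 1, 4, 3] (all sums mod 11).
  S_0 = Σ v_i r_i = 10·0 + 10·6 + 5·1 + 5·4 + 3·3 = 94 ≡ 6.
  S_1 = Σ v_i α_i r_i = 10·4·0 + 10·3·6 + 5·2·1 + 5·5·4 + 3·9·3 = 371 ≡ 8.
  α_i^2 mod 11 = [5, 9, 4, 3, 4].
  S_2 = Σ v_i α_i^2 r_i = 10·5·0 + 10·9·6 + 5·4·1 + 5·3·4 + 3·4·3 = 656 ≡ 7.
  S = (6, 8, 7) ≠ 0, so r is not a codeword (an error is present).
Step 3: locate the error. For a single error e at position i, S_ℓ = v_i·e·α_i^ℓ, so α_err = S_1/S_0.
  S_0^{−1} = 6^{−1} = 2 (mod 11), so α_err = 8·2 = 16 ≡ 5 = α_4. Error position i = 4.
  Consistency check: S_2/S_1 = 7·7 = 49 ≡ 5 = α_err ✓ (single-error assumption holds).
Step 4: error magnitude e = S_0/v_4 = S_0·∏_{j≠4}(α_4 − α_j) = 6·9 = 54 ≡ 10 (mod 11).
Step 5: correct position 4: c_4 = r_4 − e = 4 − 10 ≡ 5 (mod 11). Hence c = [0, 6, 1, 5, 3].
  Check: interpolating c through the α_i gives m(x) = 2 + 5·x (degree < 2) with m(α_i) = c_i for every i, so c is indeed a codeword.


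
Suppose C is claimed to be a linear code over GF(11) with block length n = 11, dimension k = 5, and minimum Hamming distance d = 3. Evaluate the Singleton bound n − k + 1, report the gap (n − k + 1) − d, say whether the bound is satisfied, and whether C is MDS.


Singleton RHS = n − k + 1 = 7, slack = 4, bound satisfied, not MDS.

Singleton bound: d ≤ n − k + 1.
Here n = 11, k = 5, so n − k + 1 = 7.
Given d = 3, check d ≤ 7: YES.
Slack = (n − k + 1) − d = 4.
The code is NOT MDS (slack = 4 > 0).
Description: the claimed parameters are [11, 5, 3]_11; such a code would be non-MDS.


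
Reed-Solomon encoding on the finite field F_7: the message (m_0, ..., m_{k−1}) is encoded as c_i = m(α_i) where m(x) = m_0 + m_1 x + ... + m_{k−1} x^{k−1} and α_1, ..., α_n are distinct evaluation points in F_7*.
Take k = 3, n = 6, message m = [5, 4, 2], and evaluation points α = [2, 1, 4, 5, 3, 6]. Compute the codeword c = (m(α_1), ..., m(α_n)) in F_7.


c = [0, 4, 4, 5, 0, 3]

Message polynomial: m(x) = 5 + 4·x + 2·x^2 (mod 7).
For each evaluation point α_i, compute m(α_i) mod 7:
  α_1 = 2: Horner steps 2 → 1 → 0, so m(2) = 0.
  α_2 = 1: Horner steps 2 → 6 → 4, so m(1) = 4.
  α_3 = 4: Horner steps 2 → 5 → 4, so m(4) = 4.
  α_4 = 5: Horner steps 2 → 0 → 5, so m(5) = 5.
  α_5 = 3: Horner steps 2 → 3 → 0, so m(3) = 0.
  α_6 = 6: Horner steps 2 → 2 → 3, so m(6) = 3.
Codeword c = [0, 4, 4, 5, 0, 3] ∈ F_7^6.


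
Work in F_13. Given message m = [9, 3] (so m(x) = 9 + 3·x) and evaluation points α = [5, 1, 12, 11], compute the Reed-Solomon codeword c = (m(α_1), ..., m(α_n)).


c = [11, 12, 6, 3]

Message polynomial: m(x) = 9 + 3·x (mod 13).
For each evaluation point α_i, compute m(α_i) mod 13:
  α_1 = 5: Horner steps 3 → 11, so m(5) = 11.
  α_2 = 1: Horner steps 3 → 12, so m(1) = 12.
  α_3 = 12: Horner steps 3 → 6, so m(12) = 6.
  α_4 = 11: Horner steps 3 → 3, so m(11) = 3.
Codeword c = [11, 12, 6, 3] ∈ F_13^4.


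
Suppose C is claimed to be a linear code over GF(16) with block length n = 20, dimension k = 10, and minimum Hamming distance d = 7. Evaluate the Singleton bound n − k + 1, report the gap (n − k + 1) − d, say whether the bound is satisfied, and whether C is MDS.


Singleton RHS = n − k + 1 = 11, slack = 4, bound satisfied, not MDS.

Singleton bound: d ≤ n − k + 1.
Here n = 20, k = 10, so n − k + 1 = 11.
Given d = 7, check d ≤ 11: YES.
Slack = (n − k + 1) − d = 4.
The code is NOT MDS (slack = 4 > 0).
Description: the claimed parameters are [20, 10, 7]_16; such a code would be non-MDS.


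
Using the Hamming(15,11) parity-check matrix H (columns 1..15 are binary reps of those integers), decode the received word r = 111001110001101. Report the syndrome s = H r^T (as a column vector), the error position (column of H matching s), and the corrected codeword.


s = (0, 1, 1, 1)^T, error position = 7, corrected codeword c = 111001010001101

Compute s = H r^T mod 2 one row at a time:
  s_1 = 1 + 0 + 0 + 0 + 1 + 1 + 0 + 1 = 4 ≡ 0 (mod 2).
  s_2 = 0 + 0 + 1 + 1 + 1 + 1 + 0 + 1 = 5 ≡ 1 (mod 2).
  s_3 = 1 + 1 + 1 + 1 + 0 + 0 + 0 + 1 = 5 ≡ 1 (mod 2).
  s_4 = 1 + 1 + 0 + 1 + 0 + 0 + 1 + 1 = 5 ≡ 1 (mod 2).
s = (0, 1, 1, 1)^T — this equals column 7 of H (binary 0111), so error is at position 7.
Correct: flip bit 7 of r = 111001110001101 to get c = 111001010001101.


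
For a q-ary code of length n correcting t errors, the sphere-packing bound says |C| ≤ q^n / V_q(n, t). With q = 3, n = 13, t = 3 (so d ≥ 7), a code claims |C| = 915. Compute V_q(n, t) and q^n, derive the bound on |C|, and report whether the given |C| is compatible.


V_q(n, t) = 2627, q^n = 1594323, Hamming bound = 606, |C| = 915 > bound (violated).

Step 1: Compute V_q(n, t) = Σ_{j=0}^3 C(n, j) (q−1)^j.
  j = 0: C(13,0)·(2)^0 = 1·1 = 1.
  j = 1: C(13,1)·(2)^1 = 13·2 = 26.
  j = 2: C(13,2)·(2)^2 = 78·4 = 312.
  j = 3: C(13,3)·(2)^3 = 286·8 = 2288.
  V_q(n, t) = 1 + 26 + 312 + 2288 = 2627.
Step 2: q^n = 3^13 = 1594323.
Step 3: Hamming bound ⌊q^n / V_q(n,t)⌋ = ⌊1594323/2627⌋ = 606.
Step 4: Compare |C| = 915 to 606: violated.
The claimed |C| lies above the Hamming bound, so no 3-ary code of length 13 with d ≥ 7 can have 915 codewords.


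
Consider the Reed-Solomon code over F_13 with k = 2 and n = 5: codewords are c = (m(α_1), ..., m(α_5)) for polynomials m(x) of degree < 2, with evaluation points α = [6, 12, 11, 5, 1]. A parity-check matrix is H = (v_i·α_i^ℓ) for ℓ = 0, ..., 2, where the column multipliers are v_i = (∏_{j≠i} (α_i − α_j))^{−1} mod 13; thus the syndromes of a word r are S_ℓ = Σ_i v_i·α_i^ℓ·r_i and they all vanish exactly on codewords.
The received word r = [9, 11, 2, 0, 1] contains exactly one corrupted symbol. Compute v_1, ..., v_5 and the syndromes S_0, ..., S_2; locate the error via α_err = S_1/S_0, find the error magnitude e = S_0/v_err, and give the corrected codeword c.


S = (8, 8, 8), error at position 5, error magnitude e = 11, c = [9, 11, 2, 0, 3].

Step 1: column multipliers v_i = (∏_{j≠i}(α_i − α_j))^{−1} mod 13.
  i = 1 (α = 6): (6−12)(6−11)(6−5)(6−1) = (−6)·(−5)·1·5 = 150 ≡ 7, so v_1 = 7^{−1} = 2 (mod 13).
  i = 2 (α = 12): (12−6)(12−11)(12−5)(12−1) = 6·1·7·11 = 462 ≡ 7, so v_2 = 7^{−1} = 2 (mod 13).
  i = 3 (α = 11): (11−6)(11−12)(11−5)(11−1) = 5·(−1)·6·10 = −300 ≡ 12, so v_3 = 12^{−1} = 12 (mod 13).
  i = 4 (α = 5): (5−6)(5−12)(5−11)(5−1) = (−1)·(−7)·(−6)·4 = −168 ≡ 1, so v_4 = 1^{−1} = 1 (mod 13).
  i = 5 (α = 1): (1−6)(1−12)(1−11)(1−5) = (−5)·(−11)·(−10)·(−4) = 2200 ≡ 3, so v_5 = 3^{−1} = 9 (mod 13).
  v = [2, 2, 12, 1, 9].
Step 2: syndromes of r = [9, 11, 2, 0, 1] (all sums mod 13).
  S_0 = Σ v_i r_i = 2·9 + 2·11 + 12·2 + 1·0 + 9·1 = 73 ≡ 8.
  S_1 = Σ v_i α_i r_i = 2·6·9 + 2·12·11 + 12·11·2 + 1·5·0 + 9·1·1 = 645 ≡ 8.
  α_i^2 mod 13 = [10, 1, 4, 12, 1].
  S_2 = Σ v_i α_i^2 r_i = 2·10·9 + 2·1·11 + 12·4·2 + 1·12·0 + 9·1·1 = 307 ≡ 8.
  S = (8, 8, 8) ≠ 0, so r is not a codeword (an error is present).
Step 3: locate the error. For a single error e at position i, S_ℓ = v_i·e·α_i^ℓ, so α_err = S_1/S_0.
  S_0^{−1} = 8^{−1} = 5 (mod 13), so α_err = 8·5 = 40 ≡ 1 = α_5. Error position i = 5.
  Consistency check: S_2/S_1 = 8·5 = 40 ≡ 1 = α_err ✓ (single-error assumption holds).
Step 4: error magnitude e = S_0/v_5 = S_0·∏_{j≠5}(α_5 − α_j) = 8·3 = 24 ≡ 11 (mod 13).
Step 5: correct position 5: c_5 = r_5 − e = 1 − 11 ≡ 3 (mod 13). Hence c = [9, 11, 2, 0, 3].
  Check: interpolating c through the α_i gives m(x) = 7 + 9·x (degree < 2) with m(α_i) = c_i for every i, so c is indeed a codeword.


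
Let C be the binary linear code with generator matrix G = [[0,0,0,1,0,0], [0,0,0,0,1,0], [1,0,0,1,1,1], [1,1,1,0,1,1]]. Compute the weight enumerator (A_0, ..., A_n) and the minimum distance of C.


Weight distribution: A_0 = 1, A_1 = 2, A_2 = 3, A_3 = 4, A_4 = 3, A_5 = 2, A_6 = 1. Minimum distance d = 1.

Enumerate all 2^4 = 16 messages m ∈ F_2^4.
For each, compute codeword c = mG in F_2^6, then tally its weight.
  m = 0000 → c = 000000, weight = 0.
  m = 1000 → c = 000100, weight = 1.
  m = 0100 → c = 000010, weight = 1.
  m = 1100 → c = 000110, weight = 2.
  m = 0010 → c = 100111, weight = 4.
  m = 1010 → c = 100011, weight = 3.
  m = 0110 → c = 100101, weight = 3.
  m = 1110 → c = 100001, weight = 2.
  m = 0001 → c = 111011, weight = 5.
  m = 1001 → c = 111111, weight = 6.
  m = 0101 → c = 111001, weight = 4.
  m = 1101 → c = 111101, weight = 5.
  m = 0011 → c = 011100, weight = 3.
  m = 1011 → c = 011000, weight = 2.
  m = 0111 → c = 011110, weight = 4.
  m = 1111 → c = 011010, weight = 3.
Tally weights:
  weight 0: 1 codewords.
  weight 1: 2 codewords.
  weight 2: 3 codewords.
  weight 3: 4 codewords.
  weight 4: 3 codewords.
  weight 5: 2 codewords.
  weight 6: 1 codewords.
Minimum distance d = smallest w > 0 with A_w > 0 = 1.
Sanity: Σ A_w = 16 = 2^4 = 16 ✓.


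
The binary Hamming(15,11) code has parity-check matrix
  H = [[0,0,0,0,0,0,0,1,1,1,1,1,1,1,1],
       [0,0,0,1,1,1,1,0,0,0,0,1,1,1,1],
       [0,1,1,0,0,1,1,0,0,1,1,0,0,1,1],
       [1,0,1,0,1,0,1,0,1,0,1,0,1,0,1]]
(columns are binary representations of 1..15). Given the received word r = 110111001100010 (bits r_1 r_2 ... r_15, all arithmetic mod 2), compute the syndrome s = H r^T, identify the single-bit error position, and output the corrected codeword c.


s = (1, 0, 0, 1)^T, error position = 9, corrected codeword c = 110111000100010

Compute s = H r^T mod 2 one row at a time:
  s_1 = 0 + 1 + 1 + 0 + 0 + 0 + 1 + 0 = 3 ≡ 1 (mod 2).
  s_2 = 1 + 1 + 1 + 0 + 0 + 0 + 1 + 0 = 4 ≡ 0 (mod 2).
  s_3 = 1 + 0 + 1 + 0 + 1 + 0 + 1 + 0 = 4 ≡ 0 (mod 2).
  s_4 = 1 + 0 + 1 + 0 + 1 + 0 + 0 + 0 = 3 ≡ 1 (mod 2).
s = (1, 0, 0, 1)^T — this equals column 9 of H (binary 1001), so error is at position 9.
Correct: flip bit 9 of r = 110111001100010 to get c = 110111000100010.


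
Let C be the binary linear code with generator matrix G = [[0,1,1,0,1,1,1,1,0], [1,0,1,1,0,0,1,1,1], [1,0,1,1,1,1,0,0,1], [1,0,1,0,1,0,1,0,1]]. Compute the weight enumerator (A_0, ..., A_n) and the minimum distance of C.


Weight distribution: A_0 = 1, A_2 = 1, A_3 = 2, A_4 = 1, A_5 = 6, A_6 = 5. Minimum distance d = 2.

Enumerate all 2^4 = 16 messages m ∈ F_2^4.
For each, compute codeword c = mG in F_2^9, then tally its weight.
  m = 0000 → c = 000000000, weight = 0.
  m = 1000 → c = 011011110, weight = 6.
  m = 0100 → c = 101100111, weight = 6.
  m = 1100 → c = 110111001, weight = 6.
  m = 0010 → c = 101111001, weight = 6.
  m = 1010 → c = 110100111, weight = 6.
  m = 0110 → c = 000011110, weight = 4.
  m = 1110 → c = 011000000, weight = 2.
  m = 0001 → c = 101010101, weight = 5.
  m = 1001 → c = 110001011, weight = 5.
  m = 0101 → c = 000110010, weight = 3.
  m = 1101 → c = 011101100, weight = 5.
  m = 0011 → c = 000101100, weight = 3.
  m = 1011 → c = 011110010, weight = 5.
  m = 0111 → c = 101001011, weight = 5.
  m = 1111 → c = 110010101, weight = 5.
Tally weights:
  weight 0: 1 codewords.
  weight 2: 1 codewords.
  weight 3: 2 codewords.
  weight 4: 1 codewords.
  weight 5: 6 codewords.
  weight 6: 5 codewords.
Minimum distance d = smallest w > 0 with A_w > 0 = 2.
Sanity: Σ A_w = 16 = 2^4 = 16 ✓.


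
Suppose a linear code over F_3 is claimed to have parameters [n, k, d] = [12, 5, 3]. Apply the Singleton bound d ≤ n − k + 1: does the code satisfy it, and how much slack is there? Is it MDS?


Singleton RHS = n − k + 1 = 8, slack = 5, bound satisfied, not MDS.

Singleton bound: d ≤ n − k + 1.
Here n = 12, k = 5, so n − k + 1 = 8.
Given d = 3, check d ≤ 8: YES.
Slack = (n − k + 1) − d = 5.
The code is NOT MDS (slack = 5 > 0).
Description: the claimed parameters are [12, 5, 3]_3; such a code would be non-MDS.


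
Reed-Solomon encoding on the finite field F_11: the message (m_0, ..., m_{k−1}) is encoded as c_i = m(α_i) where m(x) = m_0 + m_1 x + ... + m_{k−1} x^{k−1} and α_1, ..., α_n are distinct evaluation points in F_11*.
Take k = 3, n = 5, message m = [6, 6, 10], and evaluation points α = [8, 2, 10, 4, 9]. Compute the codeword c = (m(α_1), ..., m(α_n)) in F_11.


c = [1, 3, 10, 3, 1]

Message polynomial: m(x) = 6 + 6·x + 10·x^2 (mod 11).
For each evaluation point α_i, compute m(α_i) mod 11:
  α_1 = 8: Horner steps 10 → 9 → 1, so m(8) = 1.
  α_2 = 2: Horner steps 10 → 4 → 3, so m(2) = 3.
  α_3 = 10: Horner steps 10 → 7 → 10, so m(10) = 10.
  α_4 = 4: Horner steps 10 → 2 → 3, so m(4) = 3.
  α_5 = 9: Horner steps 10 → 8 → 1, so m(9) = 1.
Codeword c = [1, 3, 10, 3, 1] ∈ F_11^5.


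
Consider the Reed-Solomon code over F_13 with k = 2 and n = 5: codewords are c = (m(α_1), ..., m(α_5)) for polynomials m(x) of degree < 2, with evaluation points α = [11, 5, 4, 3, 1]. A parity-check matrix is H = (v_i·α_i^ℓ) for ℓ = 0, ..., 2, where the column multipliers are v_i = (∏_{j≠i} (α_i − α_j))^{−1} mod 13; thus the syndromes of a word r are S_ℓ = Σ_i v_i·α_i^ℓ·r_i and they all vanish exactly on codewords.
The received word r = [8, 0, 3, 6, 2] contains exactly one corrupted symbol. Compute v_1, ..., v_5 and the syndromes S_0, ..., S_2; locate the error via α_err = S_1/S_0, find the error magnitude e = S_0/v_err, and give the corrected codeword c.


S = (7, 7, 7), error at position 5, error magnitude e = 3, c = [8, 0, 3, 6, 12].

Step 1: column multipliers v_i = (∏_{j≠i}(α_i − α_j))^{−1} mod 13.
  i = 1 (α = 11): (11−5)(11−4)(11−3)(11−1) = 6·7·8·10 = 3360 ≡ 6, so v_1 = 6^{−1} = 11 (mod 13).
  i = 2 (α = 5): (5−11)(5−4)(5−3)(5−1) = (−6)·1·2·4 = −48 ≡ 4, so v_2 = 4^{−1} = 10 (mod 13).
  i = 3 (α = 4): (4−11)(4−5)(4−3)(4−1) = (−7)·(−1)·1·3 = 21 ≡ 8, so v_3 = 8^{−1} = 5 (mod 13).
  i = 4 (α = 3): (3−11)(3−5)(3−4)(3−1) = (−8)·(−2)·(−1)·2 = −32 ≡ 7, so v_4 = 7^{−1} = 2 (mod 13).
  i = 5 (α = 1): (1−11)(1−5)(1−4)(1−3) = (−10)·(−4)·(−3)·(−2) = 240 ≡ 6, so v_5 = 6^{−1} = 11 (mod 13).
  v = [11, 10, 5, 2, 11].
Step 2: syndromes of r = [8, 0, 3, 6, 2] (all sums mod 13).
  S_0 = Σ v_i r_i = 11·8 + 10·0 + 5·3 + 2·6 + 11·2 = 137 ≡ 7.
  S_1 = Σ v_i α_i r_i = 11·11·8 + 10·5·0 + 5·4·3 + 2·3·6 + 11·1·2 = 1086 ≡ 7.
  α_i^2 mod 13 = [4, 12, 3, 9, 1].
  S_2 = Σ v_i α_i^2 r_i = 11·4·8 + 10·12·0 + 5·3·3 + 2·9·6 + 11·1·2 = 527 ≡ 7.
  S = (7, 7, 7) ≠ 0, so r is not a codeword (an error is present).
Step 3: locate the error. For a single error e at position i, S_ℓ = v_i·e·α_i^ℓ, so α_err = S_1/S_0.
  S_0^{−1} = 7^{−1} = 2 (mod 13), so α_err = 7·2 = 14 ≡ 1 = α_5. Error position i = 5.
  Consistency check: S_2/S_1 = 7·2 = 14 ≡ 1 = α_err ✓ (single-error assumption holds).
Step 4: error magnitude e = S_0/v_5 = S_0·∏_{j≠5}(α_5 − α_j) = 7·6 = 42 ≡ 3 (mod 13).
Step 5: correct position 5: c_5 = r_5 − e = 2 − 3 ≡ 12 (mod 13). Hence c = [8, 0, 3, 6, 12].
  Check: interpolating c through the α_i gives m(x) = 2 + 10·x (degree < 2) with m(α_i) = c_i for every i, so c is indeed a codeword.


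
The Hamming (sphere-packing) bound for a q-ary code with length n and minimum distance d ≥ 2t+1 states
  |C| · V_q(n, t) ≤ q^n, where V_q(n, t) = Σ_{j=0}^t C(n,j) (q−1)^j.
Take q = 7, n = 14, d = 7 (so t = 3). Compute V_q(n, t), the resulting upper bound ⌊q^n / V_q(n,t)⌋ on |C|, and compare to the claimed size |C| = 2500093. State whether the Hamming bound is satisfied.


V_q(n, t) = 81985, q^n = 678223072849, Hamming bound = 8272526, |C| = 2500093 ≤ bound (satisfied).

Step 1: Compute V_q(n, t) = Σ_{j=0}^3 C(n, j) (q−1)^j.
  j = 0: C(14,0)·(6)^0 = 1·1 = 1.
  j = 1: C(14,1)·(6)^1 = 14·6 = 84.
  j = 2: C(14,2)·(6)^2 = 91·36 = 3276.
  j = 3: C(14,3)·(6)^3 = 364·216 = 78624.
  V_q(n, t) = 1 + 84 + 3276 + 78624 = 81985.
Step 2: q^n = 7^14 = 678223072849.
Step 3: Hamming bound ⌊q^n / V_q(n,t)⌋ = ⌊678223072849/81985⌋ = 8272526.
Step 4: Compare |C| = 2500093 to 8272526: satisfied.
The claimed |C| lies below the Hamming bound.


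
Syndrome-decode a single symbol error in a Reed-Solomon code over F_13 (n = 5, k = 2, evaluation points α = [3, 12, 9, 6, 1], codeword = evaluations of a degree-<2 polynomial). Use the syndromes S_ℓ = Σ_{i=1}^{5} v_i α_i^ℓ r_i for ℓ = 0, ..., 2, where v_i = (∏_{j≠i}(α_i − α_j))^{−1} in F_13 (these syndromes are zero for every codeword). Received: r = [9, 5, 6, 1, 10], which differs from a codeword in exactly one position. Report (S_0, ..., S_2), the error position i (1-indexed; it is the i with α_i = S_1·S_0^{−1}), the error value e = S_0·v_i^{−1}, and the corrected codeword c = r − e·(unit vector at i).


S = (7, 6, 7), error at position 2, error magnitude e = 7, c = [9, 11, 6, 1, 10].

Step 1: column multipliers v_i = (∏_{j≠i}(α_i − α_j))^{−1} mod 13.
  i = 1 (α = 3): (3−12)(3−9)(3−6)(3−1) = (−9)·(−6)·(−3)·2 = −324 ≡ 1, so v_1 = 1^{−1} = 1 (mod 13).
  i = 2 (α = 12): (12−3)(12−9)(12−6)(12−1) = 9·3·6·11 = 1782 ≡ 1, so v_2 = 1^{−1} = 1 (mod 13).
  i = 3 (α = 9): (9−3)(9−12)(9−6)(9−1) = 6·(−3)·3·8 = −432 ≡ 10, so v_3 = 10^{−1} = 4 (mod 13).
  i = 4 (α = 6): (6−3)(6−12)(6−9)(6−1) = 3·(−6)·(−3)·5 = 270 ≡ 10, so v_4 = 10^{−1} = 4 (mod 13).
  i = 5 (α = 1): (1−3)(1−12)(1−9)(1−6) = (−2)·(−11)·(−8)·(−5) = 880 ≡ 9, so v_5 = 9^{−1} = 3 (mod 13).
  v = [1, 1, 4, 4, 3].
Step 2: syndromes of r = [9, 5, 6, 1, 10] (all sums mod 13).
  S_0 = Σ v_i r_i = 1·9 + 1·5 + 4·6 + 4·1 + 3·10 = 72 ≡ 7.
  S_1 = Σ v_i α_i r_i = 1·3·9 + 1·12·5 + 4·9·6 + 4·6·1 + 3·1·10 = 357 ≡ 6.
  α_i^2 mod 13 = [9, 1, 3, 10, 1].
  S_2 = Σ v_i α_i^2 r_i = 1·9·9 + 1·1·5 + 4·3·6 + 4·10·1 + 3·1·10 = 228 ≡ 7.
  S = (7, 6, 7) ≠ 0, so r is not a codeword (an error is present).
Step 3: locate the error. For a single error e at position i, S_ℓ = v_i·e·α_i^ℓ, so α_err = S_1/S_0.
  S_0^{−1} = 7^{−1} = 2 (mod 13), so α_err = 6·2 = 12 ≡ 12 = α_2. Error position i = 2.
  Consistency check: S_2/S_1 = 7·11 = 77 ≡ 12 = α_err ✓ (single-error assumption holds).
Step 4: error magnitude e = S_0/v_2 = S_0·∏_{j≠2}(α_2 − α_j) = 7·1 = 7 ≡ 7 (mod 13).
Step 5: correct position 2: c_2 = r_2 − e = 5 − 7 ≡ 11 (mod 13). Hence c = [9, 11, 6, 1, 10].
  Check: interpolating c through the α_i gives m(x) = 4 + 6·x (degree < 2) with m(α_i) = c_i for every i, so c is indeed a codeword.


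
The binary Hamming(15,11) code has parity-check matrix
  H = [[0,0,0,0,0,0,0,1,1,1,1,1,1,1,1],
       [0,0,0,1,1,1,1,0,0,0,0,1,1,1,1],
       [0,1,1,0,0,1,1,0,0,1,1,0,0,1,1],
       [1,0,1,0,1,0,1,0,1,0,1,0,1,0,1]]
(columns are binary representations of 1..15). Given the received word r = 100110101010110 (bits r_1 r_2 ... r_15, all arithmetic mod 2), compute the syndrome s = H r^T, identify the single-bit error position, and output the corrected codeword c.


s = (0, 1, 1, 0)^T, error position = 6, corrected codeword c = 100111101010110

Compute s = H r^T mod 2 one row at a time:
  s_1 = 0 + 1 + 0 + 1 + 0 + 1 + 1 + 0 = 4 ≡ 0 (mod 2).
  s_2 = 1 + 1 + 0 + 1 + 0 + 1 + 1 + 0 = 5 ≡ 1 (mod 2).
  s_3 = 0 + 0 + 0 + 1 + 0 + 1 + 1 + 0 = 3 ≡ 1 (mod 2).
  s_4 = 1 + 0 + 1 + 1 + 1 + 1 + 1 + 0 = 6 ≡ 0 (mod 2).
s = (0, 1, 1, 0)^T — this equals column 6 of H (binary 0110), so error is at position 6.
Correct: flip bit 6 of r = 100110101010110 to get c = 100111101010110.


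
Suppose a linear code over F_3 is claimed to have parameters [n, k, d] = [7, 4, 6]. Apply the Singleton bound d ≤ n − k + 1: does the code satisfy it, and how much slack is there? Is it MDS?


Singleton RHS = n − k + 1 = 4, slack = -2, bound violated (no such code; not MDS).

Singleton bound: d ≤ n − k + 1.
Here n = 7, k = 4, so n − k + 1 = 4.
Given d = 6, check d ≤ 4: NO.
Slack = (n − k + 1) − d = -2.
The slack is negative: d = 6 exceeds n − k + 1 = 4 by 2, so the Singleton bound is violated and no linear [7, 4, 6]_3 code can exist. In particular it is not MDS (MDS requires d = n − k + 1 exactly).
Description: the claimed parameters are [7, 4, 6]_3; such a code would be impossible (violates the Singleton bound).


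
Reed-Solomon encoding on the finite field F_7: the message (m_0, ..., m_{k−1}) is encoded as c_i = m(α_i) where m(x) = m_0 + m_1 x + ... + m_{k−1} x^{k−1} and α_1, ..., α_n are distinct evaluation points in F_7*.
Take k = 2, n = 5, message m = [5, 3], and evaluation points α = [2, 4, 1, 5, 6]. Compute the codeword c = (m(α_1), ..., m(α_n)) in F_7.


c = [4, 3, 1, 6, 2]

Message polynomial: m(x) = 5 + 3·x (mod 7).
For each evaluation point α_i, compute m(α_i) mod 7:
  α_1 = 2: Horner steps 3 → 4, so m(2) = 4.
  α_2 = 4: Horner steps 3 → 3, so m(4) = 3.
  α_3 = 1: Horner steps 3 → 1, so m(1) = 1.
  α_4 = 5: Horner steps 3 → 6, so m(5) = 6.
  α_5 = 6: Horner steps 3 → 2, so m(6) = 2.
Codeword c = [4, 3, 1, 6, 2] ∈ F_7^5.


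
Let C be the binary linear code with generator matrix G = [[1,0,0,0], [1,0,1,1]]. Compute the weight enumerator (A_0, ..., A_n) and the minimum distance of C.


Weight distribution: A_0 = 1, A_1 = 1, A_2 = 1, A_3 = 1. Minimum distance d = 1.

Enumerate all 2^2 = 4 messages m ∈ F_2^2.
For each, compute codeword c = mG in F_2^4, then tally its weight.
  m = 00 → c = 0000, weight = 0.
  m = 10 → c = 1000, weight = 1.
  m = 01 → c = 1011, weight = 3.
  m = 11 → c = 0011, weight = 2.
Tally weights:
  weight 0: 1 codewords.
  weight 1: 1 codewords.
  weight 2: 1 codewords.
  weight 3: 1 codewords.
Minimum distance d = smallest w > 0 with A_w > 0 = 1.
Sanity: Σ A_w = 4 = 2^2 = 4 ✓.


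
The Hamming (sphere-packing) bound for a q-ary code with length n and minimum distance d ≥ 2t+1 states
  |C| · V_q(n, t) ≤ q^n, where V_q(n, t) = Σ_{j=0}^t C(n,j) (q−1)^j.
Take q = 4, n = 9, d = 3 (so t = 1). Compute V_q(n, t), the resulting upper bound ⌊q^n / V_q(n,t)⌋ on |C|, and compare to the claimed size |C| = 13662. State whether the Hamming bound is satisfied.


V_q(n, t) = 28, q^n = 262144, Hamming bound = 9362, |C| = 13662 > bound (violated).

Step 1: Compute V_q(n, t) = Σ_{j=0}^1 C(n, j) (q−1)^j.
  j = 0: C(9,0)·(3)^0 = 1·1 = 1.
  j = 1: C(9,1)·(3)^1 = 9·3 = 27.
  V_q(n, t) = 1 + 27 = 28.
Step 2: q^n = 4^9 = 262144.
Step 3: Hamming bound ⌊q^n / V_q(n,t)⌋ = ⌊262144/28⌋ = 9362.
Step 4: Compare |C| = 13662 to 9362: violated.
The claimed |C| lies above the Hamming bound, so no 4-ary code of length 9 with d ≥ 3 can have 13662 codewords.


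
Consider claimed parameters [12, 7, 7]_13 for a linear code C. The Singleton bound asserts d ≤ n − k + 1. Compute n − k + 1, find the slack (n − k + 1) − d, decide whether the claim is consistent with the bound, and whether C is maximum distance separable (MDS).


Singleton RHS = n − k + 1 = 6, slack = -1, bound violated (no such code; not MDS).

Singleton bound: d ≤ n − k + 1.
Here n = 12, k = 7, so n − k + 1 = 6.
Given d = 7, check d ≤ 6: NO.
Slack = (n − k + 1) − d = -1.
The slack is negative: d = 7 exceeds n − k + 1 = 6 by 1, so the Singleton bound is violated and no linear [12, 7, 7]_13 code can exist. In particular it is not MDS (MDS requires d = n − k + 1 exactly).
Description: the claimed parameters are [12, 7, 7]_13; such a code would be impossible (violates the Singleton bound).


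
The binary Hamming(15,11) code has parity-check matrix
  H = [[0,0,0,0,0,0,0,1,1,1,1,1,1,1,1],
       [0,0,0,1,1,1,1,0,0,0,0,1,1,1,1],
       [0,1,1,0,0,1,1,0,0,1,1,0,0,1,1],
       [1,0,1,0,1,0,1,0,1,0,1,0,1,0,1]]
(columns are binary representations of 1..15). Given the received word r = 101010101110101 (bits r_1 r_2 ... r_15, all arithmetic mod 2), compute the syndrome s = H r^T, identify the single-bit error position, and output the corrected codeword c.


s = (1, 0, 1, 0)^T, error position = 10, corrected codeword c = 101010101010101

Compute s = H r^T mod 2 one row at a time:
  s_1 = 0 + 1 + 1 + 1 + 0 + 1 + 0 + 1 = 5 ≡ 1 (mod 2).
  s_2 = 0 + 1 + 0 + 1 + 0 + 1 + 0 + 1 = 4 ≡ 0 (mod 2).
  s_3 = 0 + 1 + 0 + 1 + 1 + 1 + 0 + 1 = 5 ≡ 1 (mod 2).
  s_4 = 1 + 1 + 1 + 1 + 1 + 1 + 1 + 1 = 8 ≡ 0 (mod 2).
s = (1, 0, 1, 0)^T — this equals column 10 of H (binary 1010), so error is at position 10.
Correct: flip bit 10 of r = 101010101110101 to get c = 101010101010101.


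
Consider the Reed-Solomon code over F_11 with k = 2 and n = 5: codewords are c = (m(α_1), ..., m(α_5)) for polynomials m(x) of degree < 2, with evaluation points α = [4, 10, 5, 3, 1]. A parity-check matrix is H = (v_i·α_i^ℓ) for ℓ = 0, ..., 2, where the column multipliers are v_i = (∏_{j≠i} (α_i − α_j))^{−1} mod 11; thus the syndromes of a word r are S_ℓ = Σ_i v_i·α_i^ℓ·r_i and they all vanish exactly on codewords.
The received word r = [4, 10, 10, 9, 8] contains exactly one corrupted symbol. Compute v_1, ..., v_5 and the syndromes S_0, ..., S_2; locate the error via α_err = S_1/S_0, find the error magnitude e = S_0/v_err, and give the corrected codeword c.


S = (4, 7, 4), error at position 2, error magnitude e = 3, c = [4, 7, 10, 9, 8].

Step 1: column multipliers v_i = (∏_{j≠i}(α_i − α_j))^{−1} mod 11.
  i = 1 (α = 4): (4−10)(4−5)(4−3)(4−1) = (−6)·(−1)·1·3 = 18 ≡ 7, so v_1 = 7^{−1} = 8 (mod 11).
  i = 2 (α = 10): (10−4)(10−5)(10−3)(10−1) = 6·5·7·9 = 1890 ≡ 9, so v_2 = 9^{−1} = 5 (mod 11).
  i = 3 (α = 5): (5−4)(5−10)(5−3)(5−1) = 1·(−5)·2·4 = −40 ≡ 4, so v_3 = 4^{−1} = 3 (mod 11).
  i = 4 (α = 3): (3−4)(3−10)(3−5)(3−1) = (−1)·(−7)·(−2)·2 = −28 ≡ 5, so v_4 = 5^{−1} = 9 (mod 11).
  i = 5 (α = 1): (1−4)(1−10)(1−5)(1−3) = (−3)·(−9)·(−4)·(−2) = 216 ≡ 7, so v_5 = 7^{−1} = 8 (mod 11).
  v = [8, 5, 3, 9, 8].
Step 2: syndromes of r = [4, 10, 10, 9, 8] (all sums mod 11).
  S_0 = Σ v_i r_i = 8·4 + 5·10 + 3·10 + 9·9 + 8·8 = 257 ≡ 4.
  S_1 = Σ v_i α_i r_i = 8·4·4 + 5·10·10 + 3·5·10 + 9·3·9 + 8·1·8 = 1085 ≡ 7.
  α_i^2 mod 11 = [5, 1, 3, 9, 1].
  S_2 = Σ v_i α_i^2 r_i = 8·5·4 + 5·1·10 + 3·3·10 + 9·9·9 + 8·1·8 = 1093 ≡ 4.
  S = (4, 7, 4) ≠ 0, so r is not a codeword (an error is present).
Step 3: locate the error. For a single error e at position i, S_ℓ = v_i·e·α_i^ℓ, so α_err = S_1/S_0.
  S_0^{−1} = 4^{−1} = 3 (mod 11), so α_err = 7·3 = 21 ≡ 10 = α_2. Error position i = 2.
  Consistency check: S_2/S_1 = 4·8 = 32 ≡ 10 = α_err ✓ (single-error assumption holds).
Step 4: error magnitude e = S_0/v_2 = S_0·∏_{j≠2}(α_2 − α_j) = 4·9 = 36 ≡ 3 (mod 11).
Step 5: correct position 2: c_2 = r_2 − e = 10 − 3 ≡ 7 (mod 11). Hence c = [4, 7, 10, 9, 8].
  Check: interpolating c through the α_i gives m(x) = 2 + 6·x (degree < 2) with m(α_i) = c_i for every i, so c is indeed a codeword.


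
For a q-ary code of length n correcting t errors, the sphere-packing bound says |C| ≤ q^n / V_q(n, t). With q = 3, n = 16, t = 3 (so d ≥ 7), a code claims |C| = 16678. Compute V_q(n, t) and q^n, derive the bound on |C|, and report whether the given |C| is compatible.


V_q(n, t) = 4993, q^n = 43046721, Hamming bound = 8621, |C| = 16678 > bound (violated).

Step 1: Compute V_q(n, t) = Σ_{j=0}^3 C(n, j) (q−1)^j.
  j = 0: C(16,0)·(2)^0 = 1·1 = 1.
  j = 1: C(16,1)·(2)^1 = 16·2 = 32.
  j = 2: C(16,2)·(2)^2 = 120·4 = 480.
  j = 3: C(16,3)·(2)^3 = 560·8 = 4480.
  V_q(n, t) = 1 + 32 + 480 + 4480 = 4993.
Step 2: q^n = 3^16 = 43046721.
Step 3: Hamming bound ⌊q^n / V_q(n,t)⌋ = ⌊43046721/4993⌋ = 8621.
Step 4: Compare |C| = 16678 to 8621: violated.
The claimed |C| lies above the Hamming bound, so no 3-ary code of length 16 with d ≥ 7 can have 16678 codewords.


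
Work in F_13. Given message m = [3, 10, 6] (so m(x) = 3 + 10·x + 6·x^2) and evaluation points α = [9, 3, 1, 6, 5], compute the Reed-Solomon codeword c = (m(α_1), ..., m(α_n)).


c = [7, 9, 6, 6, 8]

Message polynomial: m(x) = 3 + 10·x + 6·x^2 (mod 13).
For each evaluation point α_i, compute m(α_i) mod 13:
  α_1 = 9: Horner steps 6 → 12 → 7, so m(9) = 7.
  α_2 = 3: Horner steps 6 → 2 → 9, so m(3) = 9.
  α_3 = 1: Horner steps 6 → 3 → 6, so m(1) = 6.
  α_4 = 6: Horner steps 6 → 7 → 6, so m(6) = 6.
  α_5 = 5: Horner steps 6 → 1 → 8, so m(5) = 8.
Codeword c = [7, 9, 6, 6, 8] ∈ F_13^5.
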